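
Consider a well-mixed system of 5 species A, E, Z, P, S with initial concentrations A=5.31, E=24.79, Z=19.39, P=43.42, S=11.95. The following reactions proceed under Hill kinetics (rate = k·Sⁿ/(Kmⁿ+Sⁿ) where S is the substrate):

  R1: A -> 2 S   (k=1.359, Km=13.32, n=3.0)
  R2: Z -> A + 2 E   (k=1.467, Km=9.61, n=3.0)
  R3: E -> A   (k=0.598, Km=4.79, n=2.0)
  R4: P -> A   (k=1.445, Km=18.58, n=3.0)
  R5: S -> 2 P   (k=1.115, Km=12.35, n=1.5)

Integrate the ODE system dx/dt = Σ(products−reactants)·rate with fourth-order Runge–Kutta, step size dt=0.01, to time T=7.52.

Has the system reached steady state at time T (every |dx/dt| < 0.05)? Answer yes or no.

RK4 with dt=0.01: 752 steps to T=7.52. Trajectory (selected grid times):
t=0.00: A=5.31 E=24.79 Z=19.39 P=43.42 S=11.95
t=0.84: A=7.88 E=26.48 Z=18.30 P=43.20 S=11.75
t=1.67: A=10.25 E=28.10 Z=17.25 P=42.98 S=11.85
t=2.51: A=12.46 E=29.68 Z=16.22 P=42.78 S=12.27
t=3.34: A=14.47 E=31.18 Z=15.22 P=42.61 S=12.94
t=4.18: A=16.35 E=32.62 Z=14.26 P=42.48 S=13.83
t=5.01: A=18.09 E=33.95 Z=13.35 P=42.40 S=14.86
t=5.85: A=19.72 E=35.20 Z=12.48 P=42.38 S=16.01
t=6.68: A=21.24 E=36.33 Z=11.67 P=42.40 S=17.21
t=7.52: A=22.68 E=37.36 Z=10.91 P=42.47 S=18.48
Rates at T: R1=1.1302, R2=0.8712, R3=0.5883, R4=1.3333, R5=0.7212
dx/dt at T (Σ net stoichiometry × rate): A=+1.6627, E=+1.1541, Z=-0.8712, P=+0.1090, S=+1.5392
Largest |dx/dt| is |+1.6627| (A) ≥ 0.05 → not steady.

Steady state at T: no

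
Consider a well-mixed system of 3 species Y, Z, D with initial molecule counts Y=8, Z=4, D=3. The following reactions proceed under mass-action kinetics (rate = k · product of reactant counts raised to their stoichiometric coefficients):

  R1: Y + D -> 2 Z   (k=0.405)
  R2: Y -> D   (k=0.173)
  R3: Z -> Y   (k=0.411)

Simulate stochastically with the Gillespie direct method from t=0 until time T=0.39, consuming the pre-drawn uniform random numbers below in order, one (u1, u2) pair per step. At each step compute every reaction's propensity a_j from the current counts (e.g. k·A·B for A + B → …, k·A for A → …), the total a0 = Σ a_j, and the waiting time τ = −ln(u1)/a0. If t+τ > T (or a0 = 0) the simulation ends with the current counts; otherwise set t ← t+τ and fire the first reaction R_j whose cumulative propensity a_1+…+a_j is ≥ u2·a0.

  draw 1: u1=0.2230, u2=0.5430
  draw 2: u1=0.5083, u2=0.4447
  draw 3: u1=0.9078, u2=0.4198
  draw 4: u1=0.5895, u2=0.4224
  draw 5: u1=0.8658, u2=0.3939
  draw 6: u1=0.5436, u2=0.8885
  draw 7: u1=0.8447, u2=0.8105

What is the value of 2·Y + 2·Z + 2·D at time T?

Check how each reaction changes W = 2·Y + 2·Z + 2·D (weight of products minus weight of reactants):
R1: Y + D -> 2 Z: (2·2) − (2·1 + 2·1) = 4 − 4 = 0
R2: Y -> D: (2·1) − (2·1) = 2 − 2 = 0
R3: Z -> Y: (2·1) − (2·1) = 2 − 2 = 0
Every reaction leaves W unchanged, so W is conserved and no simulation is needed: W(T) = W(0) = 2·8 + 2·4 + 2·3 = 30

Value at T = 30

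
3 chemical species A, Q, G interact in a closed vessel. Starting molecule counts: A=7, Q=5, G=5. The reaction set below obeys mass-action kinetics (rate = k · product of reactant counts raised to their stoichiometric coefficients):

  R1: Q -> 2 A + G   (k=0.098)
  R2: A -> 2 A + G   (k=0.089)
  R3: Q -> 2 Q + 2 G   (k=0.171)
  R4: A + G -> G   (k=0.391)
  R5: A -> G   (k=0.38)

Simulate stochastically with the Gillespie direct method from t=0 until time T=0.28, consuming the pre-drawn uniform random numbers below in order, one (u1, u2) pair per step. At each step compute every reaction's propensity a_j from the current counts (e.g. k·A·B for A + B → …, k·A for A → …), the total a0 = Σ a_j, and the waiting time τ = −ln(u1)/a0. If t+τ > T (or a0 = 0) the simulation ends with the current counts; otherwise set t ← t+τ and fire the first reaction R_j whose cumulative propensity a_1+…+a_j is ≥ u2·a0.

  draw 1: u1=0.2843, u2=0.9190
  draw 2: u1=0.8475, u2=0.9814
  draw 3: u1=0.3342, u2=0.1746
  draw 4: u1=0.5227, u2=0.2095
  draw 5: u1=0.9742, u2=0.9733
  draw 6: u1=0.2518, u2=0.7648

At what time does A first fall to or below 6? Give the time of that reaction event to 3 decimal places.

Threshold first reached at t = 0.069

t=0.000: A=7 Q=5 G=5
Draw 1: a1=0.490, a2=0.623, a3=0.855, a4=13.685, a5=2.660, a0=18.313; τ=−ln(0.2843)/18.313=0.069 → t=0.069; u2·a0=0.9190·18.313=16.830; a1+…+a4=15.653 < 16.830 ≤ a1+…+a5=18.313 → R5 fires; A=6 Q=5 G=6
Draw 2: a1=0.490, a2=0.534, a3=0.855, a4=14.076, a5=2.280, a0=18.235; τ=−ln(0.8475)/18.235=0.009 → t=0.078; u2·a0=0.9814·18.235=17.896; a1+…+a4=15.955 < 17.896 ≤ a1+…+a5=18.235 → R5 fires; A=5 Q=5 G=7
Draw 3: a1=0.490, a2=0.445, a3=0.855, a4=13.685, a5=1.900, a0=17.375; τ=−ln(0.3342)/17.375=0.063 → t=0.141; u2·a0=0.1746·17.375=3.034; a1+…+a3=1.790 < 3.034 ≤ a1+…+a4=15.475 → R4 fires; A=4 Q=5 G=7
Draw 4: a1=0.490, a2=0.356, a3=0.855, a4=10.948, a5=1.520, a0=14.169; τ=−ln(0.5227)/14.169=0.046 → t=0.187; u2·a0=0.2095·14.169=2.968; a1+…+a3=1.701 < 2.968 ≤ a1+…+a4=12.649 → R4 fires; A=3 Q=5 G=7
Draw 5: a1=0.490, a2=0.267, a3=0.855, a4=8.211, a5=1.140, a0=10.963; τ=−ln(0.9742)/10.963=0.002 → t=0.189; u2·a0=0.9733·10.963=10.670; a1+…+a4=9.823 < 10.670 ≤ a1+…+a5=10.963 → R5 fires; A=2 Q=5 G=8
Draw 6: a1=0.490, a2=0.178, a3=0.855, a4=6.256, a5=0.760, a0=8.539; τ=−ln(0.2518)/8.539=0.162 → t=0.351 > T=0.28: stop.
A first becomes ≤ 6 when it reaches 6 at the event at t=0.069.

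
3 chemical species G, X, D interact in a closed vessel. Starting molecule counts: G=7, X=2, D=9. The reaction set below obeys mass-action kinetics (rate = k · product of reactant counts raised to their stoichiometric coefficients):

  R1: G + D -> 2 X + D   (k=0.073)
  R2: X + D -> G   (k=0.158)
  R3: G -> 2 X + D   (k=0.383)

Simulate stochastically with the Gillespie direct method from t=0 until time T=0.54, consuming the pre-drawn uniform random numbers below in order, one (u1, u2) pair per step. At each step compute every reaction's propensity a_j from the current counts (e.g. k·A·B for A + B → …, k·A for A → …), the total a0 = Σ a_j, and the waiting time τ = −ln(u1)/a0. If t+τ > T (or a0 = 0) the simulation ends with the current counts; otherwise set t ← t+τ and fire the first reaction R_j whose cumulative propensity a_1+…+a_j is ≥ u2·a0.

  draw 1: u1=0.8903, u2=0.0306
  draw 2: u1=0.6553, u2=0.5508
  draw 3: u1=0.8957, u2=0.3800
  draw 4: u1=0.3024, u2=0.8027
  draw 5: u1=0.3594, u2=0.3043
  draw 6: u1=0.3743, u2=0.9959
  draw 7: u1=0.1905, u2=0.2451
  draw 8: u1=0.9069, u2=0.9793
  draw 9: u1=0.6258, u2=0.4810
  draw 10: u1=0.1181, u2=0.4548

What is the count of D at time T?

D at T = 7

t=0.000: G=7 X=2 D=9
Draw 1: a1=4.599, a2=2.844, a3=2.681, a0=10.124; τ=−ln(0.8903)/10.124=0.011 → t=0.011; u2·a0=0.0306·10.124=0.310 ≤ a1=4.599 → R1 fires; G=6 X=4 D=9
Draw 2: a1=3.942, a2=5.688, a3=2.298, a0=11.928; τ=−ln(0.6553)/11.928=0.035 → t=0.047; u2·a0=0.5508·11.928=6.570; a1=3.942 < 6.570 ≤ a1+a2=9.630 → R2 fires; G=7 X=3 D=8
Draw 3: a1=4.088, a2=3.792, a3=2.681, a0=10.561; τ=−ln(0.8957)/10.561=0.010 → t=0.057; u2·a0=0.3800·10.561=4.013 ≤ a1=4.088 → R1 fires; G=6 X=5 D=8
Draw 4: a1=3.504, a2=6.320, a3=2.298, a0=12.122; τ=−ln(0.3024)/12.122=0.099 → t=0.156; u2·a0=0.8027·12.122=9.730; a1=3.504 < 9.730 ≤ a1+a2=9.824 → R2 fires; G=7 X=4 D=7
Draw 5: a1=3.577, a2=4.424, a3=2.681, a0=10.682; τ=−ln(0.3594)/10.682=0.096 → t=0.252; u2·a0=0.3043·10.682=3.251 ≤ a1=3.577 → R1 fires; G=6 X=6 D=7
Draw 6: a1=3.066, a2=6.636, a3=2.298, a0=12.000; τ=−ln(0.3743)/12.000=0.082 → t=0.334; u2·a0=0.9959·12.000=11.951; a1+a2=9.702 < 11.951 ≤ a1+…+a3=12.000 → R3 fires; G=5 X=8 D=8
Draw 7: a1=2.920, a2=10.112, a3=1.915, a0=14.947; τ=−ln(0.1905)/14.947=0.111 → t=0.445; u2·a0=0.2451·14.947=3.664; a1=2.920 < 3.664 ≤ a1+a2=13.032 → R2 fires; G=6 X=7 D=7
Draw 8: a1=3.066, a2=7.742, a3=2.298, a0=13.106; τ=−ln(0.9069)/13.106=0.007 → t=0.452; u2·a0=0.9793·13.106=12.835; a1+a2=10.808 < 12.835 ≤ a1+…+a3=13.106 → R3 fires; G=5 X=9 D=8
Draw 9: a1=2.920, a2=11.376, a3=1.915, a0=16.211; τ=−ln(0.6258)/16.211=0.029 → t=0.481; u2·a0=0.4810·16.211=7.797; a1=2.920 < 7.797 ≤ a1+a2=14.296 → R2 fires; G=6 X=8 D=7
Draw 10: a1=3.066, a2=8.848, a3=2.298, a0=14.212; τ=−ln(0.1181)/14.212=0.150 → t=0.631 > T=0.54: stop.
Read off D at T=0.54: 7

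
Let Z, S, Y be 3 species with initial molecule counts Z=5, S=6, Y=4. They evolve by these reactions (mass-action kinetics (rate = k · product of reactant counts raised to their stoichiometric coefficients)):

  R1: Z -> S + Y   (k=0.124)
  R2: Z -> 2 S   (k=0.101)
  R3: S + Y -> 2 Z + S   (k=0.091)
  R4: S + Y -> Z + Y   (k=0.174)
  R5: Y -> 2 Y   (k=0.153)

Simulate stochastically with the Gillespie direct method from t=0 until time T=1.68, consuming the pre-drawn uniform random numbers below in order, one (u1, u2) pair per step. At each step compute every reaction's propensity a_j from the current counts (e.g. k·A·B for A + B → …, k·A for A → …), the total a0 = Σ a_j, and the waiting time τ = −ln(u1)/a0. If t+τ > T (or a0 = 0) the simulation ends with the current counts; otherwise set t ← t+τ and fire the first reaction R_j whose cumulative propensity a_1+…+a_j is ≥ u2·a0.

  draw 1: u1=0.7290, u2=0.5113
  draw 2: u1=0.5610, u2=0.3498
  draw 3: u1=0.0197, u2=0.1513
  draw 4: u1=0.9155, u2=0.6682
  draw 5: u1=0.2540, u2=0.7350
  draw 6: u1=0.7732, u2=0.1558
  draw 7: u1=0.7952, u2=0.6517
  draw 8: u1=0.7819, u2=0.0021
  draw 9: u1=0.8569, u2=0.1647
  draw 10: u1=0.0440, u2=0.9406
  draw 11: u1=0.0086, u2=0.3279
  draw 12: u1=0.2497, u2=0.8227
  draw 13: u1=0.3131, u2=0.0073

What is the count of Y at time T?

t=0.000: Z=5 S=6 Y=4
Draw 1: a1=0.620, a2=0.505, a3=2.184, a4=4.176, a5=0.612, a0=8.097; τ=−ln(0.7290)/8.097=0.039 → t=0.039; u2·a0=0.5113·8.097=4.140; a1+…+a3=3.309 < 4.140 ≤ a1+…+a4=7.485 → R4 fires; Z=6 S=5 Y=4
Draw 2: a1=0.744, a2=0.606, a3=1.820, a4=3.480, a5=0.612, a0=7.262; τ=−ln(0.5610)/7.262=0.080 → t=0.119; u2·a0=0.3498·7.262=2.540; a1+a2=1.350 < 2.540 ≤ a1+…+a3=3.170 → R3 fires; Z=8 S=5 Y=3
Draw 3: a1=0.992, a2=0.808, a3=1.365, a4=2.610, a5=0.459, a0=6.234; τ=−ln(0.0197)/6.234=0.630 → t=0.749; u2·a0=0.1513·6.234=0.943 ≤ a1=0.992 → R1 fires; Z=7 S=6 Y=4
Draw 4: a1=0.868, a2=0.707, a3=2.184, a4=4.176, a5=0.612, a0=8.547; τ=−ln(0.9155)/8.547=0.010 → t=0.759; u2·a0=0.6682·8.547=5.711; a1+…+a3=3.759 < 5.711 ≤ a1+…+a4=7.935 → R4 fires; Z=8 S=5 Y=4
Draw 5: a1=0.992, a2=0.808, a3=1.820, a4=3.480, a5=0.612, a0=7.712; τ=−ln(0.2540)/7.712=0.178 → t=0.937; u2·a0=0.7350·7.712=5.668; a1+…+a3=3.620 < 5.668 ≤ a1+…+a4=7.100 → R4 fires; Z=9 S=4 Y=4
Draw 6: a1=1.116, a2=0.909, a3=1.456, a4=2.784, a5=0.612, a0=6.877; τ=−ln(0.7732)/6.877=0.037 → t=0.974; u2·a0=0.1558·6.877=1.071 ≤ a1=1.116 → R1 fires; Z=8 S=5 Y=5
Draw 7: a1=0.992, a2=0.808, a3=2.275, a4=4.350, a5=0.765, a0=9.190; τ=−ln(0.7952)/9.190=0.025 → t=0.999; u2·a0=0.6517·9.190=5.989; a1+…+a3=4.075 < 5.989 ≤ a1+…+a4=8.425 → R4 fires; Z=9 S=4 Y=5
Draw 8: a1=1.116, a2=0.909, a3=1.820, a4=3.480, a5=0.765, a0=8.090; τ=−ln(0.7819)/8.090=0.030 → t=1.029; u2·a0=0.0021·8.090=0.017 ≤ a1=1.116 → R1 fires; Z=8 S=5 Y=6
Draw 9: a1=0.992, a2=0.808, a3=2.730, a4=5.220, a5=0.918, a0=10.668; τ=−ln(0.8569)/10.668=0.014 → t=1.044; u2·a0=0.1647·10.668=1.757; a1=0.992 < 1.757 ≤ a1+a2=1.800 → R2 fires; Z=7 S=7 Y=6
Draw 10: a1=0.868, a2=0.707, a3=3.822, a4=7.308, a5=0.918, a0=13.623; τ=−ln(0.0440)/13.623=0.229 → t=1.273; u2·a0=0.9406·13.623=12.814; a1+…+a4=12.705 < 12.814 ≤ a1+…+a5=13.623 → R5 fires; Z=7 S=7 Y=7
Draw 11: a1=0.868, a2=0.707, a3=4.459, a4=8.526, a5=1.071, a0=15.631; τ=−ln(0.0086)/15.631=0.304 → t=1.577; u2·a0=0.3279·15.631=5.125; a1+a2=1.575 < 5.125 ≤ a1+…+a3=6.034 → R3 fires; Z=9 S=7 Y=6
Draw 12: a1=1.116, a2=0.909, a3=3.822, a4=7.308, a5=0.918, a0=14.073; τ=−ln(0.2497)/14.073=0.099 → t=1.676; u2·a0=0.8227·14.073=11.578; a1+…+a3=5.847 < 11.578 ≤ a1+…+a4=13.155 → R4 fires; Z=10 S=6 Y=6
Draw 13: a1=1.240, a2=1.010, a3=3.276, a4=6.264, a5=0.918, a0=12.708; τ=−ln(0.3131)/12.708=0.091 → t=1.767 > T=1.68: stop.
Read off Y at T=1.68: 6

Y at T = 6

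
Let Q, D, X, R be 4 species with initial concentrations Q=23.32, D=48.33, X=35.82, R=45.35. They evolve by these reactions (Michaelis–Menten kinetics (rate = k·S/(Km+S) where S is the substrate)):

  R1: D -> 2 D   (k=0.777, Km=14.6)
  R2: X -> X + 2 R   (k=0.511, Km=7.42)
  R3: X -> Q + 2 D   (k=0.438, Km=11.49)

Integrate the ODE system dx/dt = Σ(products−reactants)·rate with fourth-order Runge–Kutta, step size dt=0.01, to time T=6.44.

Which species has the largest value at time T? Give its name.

RK4 with dt=0.01: 644 steps to T=6.44. Trajectory (selected grid times):
t=0.00: Q=23.32 D=48.33 X=35.82 R=45.35
t=0.72: Q=23.56 D=49.24 X=35.58 R=45.96
t=1.43: Q=23.79 D=50.13 X=35.35 R=46.56
t=2.15: Q=24.03 D=51.04 X=35.11 R=47.17
t=2.86: Q=24.27 D=51.94 X=34.87 R=47.77
t=3.58: Q=24.50 D=52.85 X=34.64 R=48.37
t=4.29: Q=24.74 D=53.75 X=34.40 R=48.97
t=5.01: Q=24.97 D=54.67 X=34.17 R=49.57
t=5.72: Q=25.20 D=55.57 X=33.94 R=50.17
t=6.44: Q=25.44 D=56.48 X=33.70 R=50.77
At T=6.44: Q=25.44 D=56.48 X=33.70 R=50.77; the largest is D.

Dominant species at T: D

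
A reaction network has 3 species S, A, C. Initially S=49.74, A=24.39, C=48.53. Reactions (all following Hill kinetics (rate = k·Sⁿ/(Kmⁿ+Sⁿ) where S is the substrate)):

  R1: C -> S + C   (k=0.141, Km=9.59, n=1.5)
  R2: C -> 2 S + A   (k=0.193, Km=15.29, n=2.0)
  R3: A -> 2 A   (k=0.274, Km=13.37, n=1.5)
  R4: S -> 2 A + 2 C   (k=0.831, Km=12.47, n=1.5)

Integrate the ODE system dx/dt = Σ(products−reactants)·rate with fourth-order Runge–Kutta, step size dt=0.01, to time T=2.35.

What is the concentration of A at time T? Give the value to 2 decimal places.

A at T = 28.75

RK4 with dt=0.01: 235 steps to T=2.35. Trajectory (selected grid times):
t=0.00: S=49.74 A=24.39 C=48.53
t=0.26: S=49.67 A=24.87 C=48.87
t=0.52: S=49.61 A=25.35 C=49.21
t=0.78: S=49.54 A=25.83 C=49.54
t=1.04: S=49.47 A=26.31 C=49.88
t=1.31: S=49.40 A=26.81 C=50.23
t=1.57: S=49.34 A=27.30 C=50.57
t=1.83: S=49.27 A=27.78 C=50.91
t=2.09: S=49.21 A=28.26 C=51.24
t=2.35: S=49.14 A=28.75 C=51.58
Read off A at T=2.35: 28.75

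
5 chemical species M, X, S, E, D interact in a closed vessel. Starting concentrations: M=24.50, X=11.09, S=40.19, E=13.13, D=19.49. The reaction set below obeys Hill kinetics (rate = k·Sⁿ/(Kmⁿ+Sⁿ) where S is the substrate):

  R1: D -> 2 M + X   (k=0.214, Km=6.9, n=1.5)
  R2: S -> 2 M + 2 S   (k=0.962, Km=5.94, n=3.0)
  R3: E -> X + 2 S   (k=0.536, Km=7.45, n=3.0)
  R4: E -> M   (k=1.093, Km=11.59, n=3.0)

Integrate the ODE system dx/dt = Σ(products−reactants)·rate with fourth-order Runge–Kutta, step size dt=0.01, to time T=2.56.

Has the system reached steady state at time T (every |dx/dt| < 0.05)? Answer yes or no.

Steady state at T: no

RK4 with dt=0.01: 256 steps to T=2.56. Trajectory (selected grid times):
t=0.00: M=24.50 X=11.09 S=40.19 E=13.13 D=19.49
t=0.28: M=25.31 X=11.27 S=40.71 E=12.83 D=19.44
t=0.57: M=26.15 X=11.45 S=41.25 E=12.52 D=19.39
t=0.85: M=26.96 X=11.62 S=41.76 E=12.23 D=19.34
t=1.14: M=27.78 X=11.80 S=42.29 E=11.93 D=19.29
t=1.42: M=28.58 X=11.96 S=42.80 E=11.65 D=19.24
t=1.71: M=29.39 X=12.14 S=43.32 E=11.38 D=19.19
t=1.99: M=30.17 X=12.30 S=43.82 E=11.11 D=19.14
t=2.28: M=30.98 X=12.47 S=44.34 E=10.85 D=19.09
t=2.56: M=31.75 X=12.63 S=44.83 E=10.60 D=19.04
Rates at T: R1=0.1757, R2=0.9598, R3=0.3979, R4=0.4738
dx/dt at T (Σ net stoichiometry × rate): M=+2.7447, X=+0.5736, S=+1.7556, E=-0.8717, D=-0.1757
Largest |dx/dt| is |+2.7447| (M) ≥ 0.05 → not steady.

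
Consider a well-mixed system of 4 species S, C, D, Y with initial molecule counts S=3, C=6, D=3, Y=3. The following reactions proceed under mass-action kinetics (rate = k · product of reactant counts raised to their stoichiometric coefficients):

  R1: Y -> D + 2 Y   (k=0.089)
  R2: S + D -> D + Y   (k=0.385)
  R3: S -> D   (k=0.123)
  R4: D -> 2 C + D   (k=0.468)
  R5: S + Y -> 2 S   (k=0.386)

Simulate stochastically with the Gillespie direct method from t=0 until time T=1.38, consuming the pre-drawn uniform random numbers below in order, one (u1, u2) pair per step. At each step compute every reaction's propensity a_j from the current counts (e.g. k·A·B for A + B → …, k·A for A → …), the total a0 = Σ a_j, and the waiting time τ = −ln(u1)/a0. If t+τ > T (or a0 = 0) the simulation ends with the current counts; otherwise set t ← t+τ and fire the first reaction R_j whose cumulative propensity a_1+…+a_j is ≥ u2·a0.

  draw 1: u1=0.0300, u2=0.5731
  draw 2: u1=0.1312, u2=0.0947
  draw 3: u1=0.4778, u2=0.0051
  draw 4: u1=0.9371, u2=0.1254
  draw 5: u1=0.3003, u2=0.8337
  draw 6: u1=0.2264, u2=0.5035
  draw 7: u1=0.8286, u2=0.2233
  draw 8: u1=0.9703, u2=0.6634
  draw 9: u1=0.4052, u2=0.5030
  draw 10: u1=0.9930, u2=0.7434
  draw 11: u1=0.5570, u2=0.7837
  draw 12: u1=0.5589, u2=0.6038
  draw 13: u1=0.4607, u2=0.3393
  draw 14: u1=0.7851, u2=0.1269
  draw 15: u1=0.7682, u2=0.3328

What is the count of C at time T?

t=0.000: S=3 C=6 D=3 Y=3
Draw 1: a1=0.267, a2=3.465, a3=0.369, a4=1.404, a5=3.474, a0=8.979; τ=−ln(0.0300)/8.979=0.391 → t=0.391; u2·a0=0.5731·8.979=5.146; a1+…+a3=4.101 < 5.146 ≤ a1+…+a4=5.505 → R4 fires; S=3 C=8 D=3 Y=3
Draw 2: a1=0.267, a2=3.465, a3=0.369, a4=1.404, a5=3.474, a0=8.979; τ=−ln(0.1312)/8.979=0.226 → t=0.617; u2·a0=0.0947·8.979=0.850; a1=0.267 < 0.850 ≤ a1+a2=3.732 → R2 fires; S=2 C=8 D=3 Y=4
Draw 3: a1=0.356, a2=2.310, a3=0.246, a4=1.404, a5=3.088, a0=7.404; τ=−ln(0.4778)/7.404=0.100 → t=0.716; u2·a0=0.0051·7.404=0.038 ≤ a1=0.356 → R1 fires; S=2 C=8 D=4 Y=5
Draw 4: a1=0.445, a2=3.080, a3=0.246, a4=1.872, a5=3.860, a0=9.503; τ=−ln(0.9371)/9.503=0.007 → t=0.723; u2·a0=0.1254·9.503=1.192; a1=0.445 < 1.192 ≤ a1+a2=3.525 → R2 fires; S=1 C=8 D=4 Y=6
Draw 5: a1=0.534, a2=1.540, a3=0.123, a4=1.872, a5=2.316, a0=6.385; τ=−ln(0.3003)/6.385=0.188 → t=0.912; u2·a0=0.8337·6.385=5.323; a1+…+a4=4.069 < 5.323 ≤ a1+…+a5=6.385 → R5 fires; S=2 C=8 D=4 Y=5
Draw 6: a1=0.445, a2=3.080, a3=0.246, a4=1.872, a5=3.860, a0=9.503; τ=−ln(0.2264)/9.503=0.156 → t=1.068; u2·a0=0.5035·9.503=4.785; a1+…+a3=3.771 < 4.785 ≤ a1+…+a4=5.643 → R4 fires; S=2 C=10 D=4 Y=5
Draw 7: a1=0.445, a2=3.080, a3=0.246, a4=1.872, a5=3.860, a0=9.503; τ=−ln(0.8286)/9.503=0.020 → t=1.088; u2·a0=0.2233·9.503=2.122; a1=0.445 < 2.122 ≤ a1+a2=3.525 → R2 fires; S=1 C=10 D=4 Y=6
Draw 8: a1=0.534, a2=1.540, a3=0.123, a4=1.872, a5=2.316, a0=6.385; τ=−ln(0.9703)/6.385=0.005 → t=1.093; u2·a0=0.6634·6.385=4.236; a1+…+a4=4.069 < 4.236 ≤ a1+…+a5=6.385 → R5 fires; S=2 C=10 D=4 Y=5
Draw 9: a1=0.445, a2=3.080, a3=0.246, a4=1.872, a5=3.860, a0=9.503; τ=−ln(0.4052)/9.503=0.095 → t=1.188; u2·a0=0.5030·9.503=4.780; a1+…+a3=3.771 < 4.780 ≤ a1+…+a4=5.643 → R4 fires; S=2 C=12 D=4 Y=5
Draw 10: a1=0.445, a2=3.080, a3=0.246, a4=1.872, a5=3.860, a0=9.503; τ=−ln(0.9930)/9.503=0.001 → t=1.188; u2·a0=0.7434·9.503=7.065; a1+…+a4=5.643 < 7.065 ≤ a1+…+a5=9.503 → R5 fires; S=3 C=12 D=4 Y=4
Draw 11: a1=0.356, a2=4.620, a3=0.369, a4=1.872, a5=4.632, a0=11.849; τ=−ln(0.5570)/11.849=0.049 → t=1.238; u2·a0=0.7837·11.849=9.286; a1+…+a4=7.217 < 9.286 ≤ a1+…+a5=11.849 → R5 fires; S=4 C=12 D=4 Y=3
Draw 12: a1=0.267, a2=6.160, a3=0.492, a4=1.872, a5=4.632, a0=13.423; τ=−ln(0.5589)/13.423=0.043 → t=1.281; u2·a0=0.6038·13.423=8.105; a1+…+a3=6.919 < 8.105 ≤ a1+…+a4=8.791 → R4 fires; S=4 C=14 D=4 Y=3
Draw 13: a1=0.267, a2=6.160, a3=0.492, a4=1.872, a5=4.632, a0=13.423; τ=−ln(0.4607)/13.423=0.058 → t=1.339; u2·a0=0.3393·13.423=4.554; a1=0.267 < 4.554 ≤ a1+a2=6.427 → R2 fires; S=3 C=14 D=4 Y=4
Draw 14: a1=0.356, a2=4.620, a3=0.369, a4=1.872, a5=4.632, a0=11.849; τ=−ln(0.7851)/11.849=0.020 → t=1.359; u2·a0=0.1269·11.849=1.504; a1=0.356 < 1.504 ≤ a1+a2=4.976 → R2 fires; S=2 C=14 D=4 Y=5
Draw 15: a1=0.445, a2=3.080, a3=0.246, a4=1.872, a5=3.860, a0=9.503; τ=−ln(0.7682)/9.503=0.028 → t=1.387 > T=1.38: stop.
Read off C at T=1.38: 14

C at T = 14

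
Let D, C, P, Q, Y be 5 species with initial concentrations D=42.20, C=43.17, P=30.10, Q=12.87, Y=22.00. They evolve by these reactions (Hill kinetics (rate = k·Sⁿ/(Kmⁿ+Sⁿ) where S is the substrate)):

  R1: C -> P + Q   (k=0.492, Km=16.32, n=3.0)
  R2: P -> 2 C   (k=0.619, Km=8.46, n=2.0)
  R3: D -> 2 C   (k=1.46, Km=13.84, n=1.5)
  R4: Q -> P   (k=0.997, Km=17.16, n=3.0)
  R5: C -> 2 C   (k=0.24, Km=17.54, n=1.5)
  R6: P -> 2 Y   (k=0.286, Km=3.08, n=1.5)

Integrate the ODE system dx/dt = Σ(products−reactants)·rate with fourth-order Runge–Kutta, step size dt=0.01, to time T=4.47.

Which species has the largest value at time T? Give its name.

Dominant species at T: C

RK4 with dt=0.01: 447 steps to T=4.47. Trajectory (selected grid times):
t=0.00: D=42.20 C=43.17 P=30.10 Q=12.87 Y=22.00
t=0.50: D=41.59 C=44.83 P=30.06 Q=12.96 Y=22.28
t=0.99: D=40.99 C=46.46 P=30.02 Q=13.04 Y=22.55
t=1.49: D=40.38 C=48.11 P=29.98 Q=13.12 Y=22.83
t=1.99: D=39.77 C=49.76 P=29.95 Q=13.20 Y=23.10
t=2.48: D=39.18 C=51.37 P=29.92 Q=13.28 Y=23.37
t=2.98: D=38.58 C=53.01 P=29.89 Q=13.36 Y=23.65
t=3.48: D=37.98 C=54.64 P=29.87 Q=13.44 Y=23.93
t=3.97: D=37.39 C=56.24 P=29.85 Q=13.52 Y=24.20
t=4.47: D=36.80 C=57.86 P=29.83 Q=13.59 Y=24.48
At T=4.47: D=36.80 C=57.86 P=29.83 Q=13.59 Y=24.48; the largest is C.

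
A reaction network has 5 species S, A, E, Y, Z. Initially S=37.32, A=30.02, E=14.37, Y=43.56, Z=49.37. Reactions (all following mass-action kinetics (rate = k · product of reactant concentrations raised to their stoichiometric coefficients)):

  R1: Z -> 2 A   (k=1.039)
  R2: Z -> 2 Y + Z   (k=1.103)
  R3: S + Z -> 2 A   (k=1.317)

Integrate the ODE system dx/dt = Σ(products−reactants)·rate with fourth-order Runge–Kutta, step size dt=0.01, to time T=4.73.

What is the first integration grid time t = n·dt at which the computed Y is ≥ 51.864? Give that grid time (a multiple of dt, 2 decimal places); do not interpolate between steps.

RK4 with dt=0.01: 473 steps to T=4.73. Trajectory (selected grid times):
t=0.00: S=37.32 A=30.02 E=14.37 Y=43.56 Z=49.37
t=0.27: S=0.27 A=111.87 E=14.37 Y=51.79 Z=8.45
t=0.28: S=0.24 A=112.10 E=14.37 Y=51.98 Z=8.33
t=0.53: S=0.02 A=116.28 E=14.37 Y=55.94 Z=6.24
t=1.05: S=0.00 A=121.52 E=14.37 Y=61.46 Z=3.62
t=1.58: S=0.00 A=124.59 E=14.37 Y=64.71 Z=2.09
t=2.10: S=0.00 A=126.33 E=14.37 Y=66.56 Z=1.22
t=2.63: S=0.00 A=127.36 E=14.37 Y=67.66 Z=0.70
t=3.15: S=0.00 A=127.94 E=14.37 Y=68.28 Z=0.41
t=3.68: S=0.00 A=128.29 E=14.37 Y=68.64 Z=0.24
t=4.20: S=0.00 A=128.49 E=14.37 Y=68.85 Z=0.14
t=4.73: S=0.00 A=128.60 E=14.37 Y=68.98 Z=0.08
Y(0.27)=51.792 < 51.864 but Y(0.28)=51.977 ≥ 51.864, so the first grid time is t=0.28.

Threshold first reached at t = 0.28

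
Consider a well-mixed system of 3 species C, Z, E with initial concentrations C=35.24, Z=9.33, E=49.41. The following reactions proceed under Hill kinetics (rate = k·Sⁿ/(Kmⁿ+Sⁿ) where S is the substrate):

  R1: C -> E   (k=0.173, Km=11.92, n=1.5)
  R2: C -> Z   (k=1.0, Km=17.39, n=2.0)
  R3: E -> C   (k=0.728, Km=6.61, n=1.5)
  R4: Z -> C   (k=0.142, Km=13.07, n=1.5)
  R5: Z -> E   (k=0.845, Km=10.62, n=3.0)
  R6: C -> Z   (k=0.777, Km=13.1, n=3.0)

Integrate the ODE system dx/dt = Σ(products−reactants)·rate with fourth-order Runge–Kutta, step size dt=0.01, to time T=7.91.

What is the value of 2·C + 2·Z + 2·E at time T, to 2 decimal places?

Check how each reaction changes W = 2·C + 2·Z + 2·E (weight of products minus weight of reactants):
R1: C -> E: (2·1) − (2·1) = 2 − 2 = 0
R2: C -> Z: (2·1) − (2·1) = 2 − 2 = 0
R3: E -> C: (2·1) − (2·1) = 2 − 2 = 0
R4: Z -> C: (2·1) − (2·1) = 2 − 2 = 0
R5: Z -> E: (2·1) − (2·1) = 2 − 2 = 0
R6: C -> Z: (2·1) − (2·1) = 2 − 2 = 0
Every reaction leaves W unchanged, so W is conserved and no simulation is needed: W(T) = W(0) = 2·35.24 + 2·9.33 + 2·49.41 = 187.96

Value at T = 187.96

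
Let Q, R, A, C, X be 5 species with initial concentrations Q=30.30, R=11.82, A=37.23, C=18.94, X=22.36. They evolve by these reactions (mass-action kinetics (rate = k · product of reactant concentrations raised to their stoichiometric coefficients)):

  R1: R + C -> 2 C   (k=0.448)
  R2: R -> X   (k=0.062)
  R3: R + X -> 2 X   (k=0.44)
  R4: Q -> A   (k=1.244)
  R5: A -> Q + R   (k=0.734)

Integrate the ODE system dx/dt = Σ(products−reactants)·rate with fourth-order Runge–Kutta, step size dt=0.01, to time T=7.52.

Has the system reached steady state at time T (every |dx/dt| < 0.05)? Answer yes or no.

Steady state at T: no

RK4 with dt=0.01: 752 steps to T=7.52. Trajectory (selected grid times):
t=0.00: Q=30.30 R=11.82 A=37.23 C=18.94 X=22.36
t=0.84: Q=26.05 R=0.90 A=41.48 C=35.39 X=41.44
t=1.67: Q=25.25 R=0.69 A=42.28 C=47.38 X=55.24
t=2.51: Q=25.10 R=0.55 A=42.43 C=59.63 X=69.26
t=3.34: Q=25.07 R=0.45 A=42.46 C=71.75 X=83.09
t=4.18: Q=25.06 R=0.39 A=42.47 C=84.03 X=97.06
t=5.01: Q=25.06 R=0.34 A=42.47 C=96.17 X=110.84
t=5.85: Q=25.06 R=0.30 A=42.47 C=108.47 X=124.77
t=6.68: Q=25.06 R=0.27 A=42.47 C=120.63 X=138.51
t=7.52: Q=25.06 R=0.25 A=42.47 C=132.95 X=152.40
Rates at T: R1=14.6696, R2=0.0153, R3=16.5157, R4=31.1736, R5=31.1736
dx/dt at T (Σ net stoichiometry × rate): Q=-0.0000, R=-0.0270, A=+0.0000, C=+14.6696, X=+16.5310
Largest |dx/dt| is |+16.5310| (X) ≥ 0.05 → not steady.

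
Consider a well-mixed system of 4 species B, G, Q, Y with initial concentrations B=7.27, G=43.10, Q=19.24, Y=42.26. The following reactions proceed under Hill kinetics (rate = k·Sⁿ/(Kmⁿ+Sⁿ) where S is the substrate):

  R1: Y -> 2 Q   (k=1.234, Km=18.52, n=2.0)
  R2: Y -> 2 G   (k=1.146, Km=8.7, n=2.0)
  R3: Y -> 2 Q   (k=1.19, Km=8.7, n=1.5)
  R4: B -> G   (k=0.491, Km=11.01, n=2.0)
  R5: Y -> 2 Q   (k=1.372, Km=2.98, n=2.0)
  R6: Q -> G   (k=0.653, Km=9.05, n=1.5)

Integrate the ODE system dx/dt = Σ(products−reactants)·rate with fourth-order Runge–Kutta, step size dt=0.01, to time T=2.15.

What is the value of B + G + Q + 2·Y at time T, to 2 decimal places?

Value at T = 154.13

Check how each reaction changes W = B + G + Q + 2·Y (weight of products minus weight of reactants):
R1: Y -> 2 Q: (1·2) − (2·1) = 2 − 2 = 0
R2: Y -> 2 G: (1·2) − (2·1) = 2 − 2 = 0
R3: Y -> 2 Q: (1·2) − (2·1) = 2 − 2 = 0
R4: B -> G: (1·1) − (1·1) = 1 − 1 = 0
R5: Y -> 2 Q: (1·2) − (2·1) = 2 − 2 = 0
R6: Q -> G: (1·1) − (1·1) = 1 − 1 = 0
Every reaction leaves W unchanged, so W is conserved and no simulation is needed: W(T) = W(0) = 7.27 + 43.10 + 19.24 + 2·42.26 = 154.13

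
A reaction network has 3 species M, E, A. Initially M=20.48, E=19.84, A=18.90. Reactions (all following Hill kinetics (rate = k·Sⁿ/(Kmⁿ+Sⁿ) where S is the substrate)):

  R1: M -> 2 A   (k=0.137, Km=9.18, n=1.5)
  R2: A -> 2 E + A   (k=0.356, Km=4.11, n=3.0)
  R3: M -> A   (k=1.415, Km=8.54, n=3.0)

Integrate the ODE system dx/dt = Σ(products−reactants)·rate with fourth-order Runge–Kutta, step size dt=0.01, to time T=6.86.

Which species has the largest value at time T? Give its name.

RK4 with dt=0.01: 686 steps to T=6.86. Trajectory (selected grid times):
t=0.00: M=20.48 E=19.84 A=18.90
t=0.76: M=19.40 E=20.38 A=20.06
t=1.52: M=18.34 E=20.91 A=21.20
t=2.29: M=17.28 E=21.46 A=22.33
t=3.05: M=16.26 E=22.00 A=23.43
t=3.81: M=15.26 E=22.53 A=24.50
t=4.57: M=14.29 E=23.07 A=25.54
t=5.34: M=13.34 E=23.62 A=26.56
t=6.10: M=12.44 E=24.16 A=27.52
t=6.86: M=11.59 E=24.70 A=28.44
At T=6.86: M=11.59 E=24.70 A=28.44; the largest is A.

Dominant species at T: A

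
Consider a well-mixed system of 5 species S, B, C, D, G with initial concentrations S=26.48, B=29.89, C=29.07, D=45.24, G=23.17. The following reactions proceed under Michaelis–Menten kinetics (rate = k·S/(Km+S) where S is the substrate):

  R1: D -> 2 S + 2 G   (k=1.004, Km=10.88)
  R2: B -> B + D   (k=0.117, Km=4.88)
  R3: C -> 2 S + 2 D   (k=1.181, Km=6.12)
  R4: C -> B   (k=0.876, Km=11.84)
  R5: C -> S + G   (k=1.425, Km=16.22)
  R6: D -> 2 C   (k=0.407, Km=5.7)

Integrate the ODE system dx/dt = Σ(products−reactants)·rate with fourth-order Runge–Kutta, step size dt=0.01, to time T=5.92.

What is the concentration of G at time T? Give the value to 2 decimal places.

G at T = 37.87

RK4 with dt=0.01: 592 steps to T=5.92. Trajectory (selected grid times):
t=0.00: S=26.48 B=29.89 C=29.07 D=45.24 G=23.17
t=0.66: S=29.43 B=30.30 C=27.90 D=45.82 G=24.84
t=1.32: S=32.37 B=30.70 C=26.75 D=46.38 G=26.50
t=1.97: S=35.24 B=31.09 C=25.63 D=46.93 G=28.13
t=2.63: S=38.14 B=31.49 C=24.52 D=47.47 G=29.78
t=3.29: S=41.03 B=31.87 C=23.43 D=48.00 G=31.42
t=3.95: S=43.89 B=32.25 C=22.37 D=48.51 G=33.05
t=4.60: S=46.69 B=32.62 C=21.34 D=49.01 G=34.65
t=5.26: S=49.51 B=32.99 C=20.32 D=49.50 G=36.26
t=5.92: S=52.30 B=33.35 C=19.33 D=49.97 G=37.87
Read off G at T=5.92: 37.87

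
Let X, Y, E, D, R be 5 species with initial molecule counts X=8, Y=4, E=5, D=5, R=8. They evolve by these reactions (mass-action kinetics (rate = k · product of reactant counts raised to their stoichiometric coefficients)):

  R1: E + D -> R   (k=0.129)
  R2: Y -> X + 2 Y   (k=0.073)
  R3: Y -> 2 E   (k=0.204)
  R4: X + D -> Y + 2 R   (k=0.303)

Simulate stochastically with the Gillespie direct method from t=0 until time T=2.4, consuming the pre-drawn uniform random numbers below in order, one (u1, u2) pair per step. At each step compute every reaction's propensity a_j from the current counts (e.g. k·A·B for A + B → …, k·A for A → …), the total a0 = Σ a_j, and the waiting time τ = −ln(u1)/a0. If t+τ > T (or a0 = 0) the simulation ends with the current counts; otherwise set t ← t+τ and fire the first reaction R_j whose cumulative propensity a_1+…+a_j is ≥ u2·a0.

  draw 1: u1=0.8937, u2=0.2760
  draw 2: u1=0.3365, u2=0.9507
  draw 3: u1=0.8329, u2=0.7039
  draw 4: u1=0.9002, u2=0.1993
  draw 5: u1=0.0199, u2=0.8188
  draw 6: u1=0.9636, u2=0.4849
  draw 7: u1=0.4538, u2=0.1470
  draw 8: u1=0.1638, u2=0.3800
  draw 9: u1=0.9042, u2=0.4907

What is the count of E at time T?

E at T = 8

t=0.000: X=8 Y=4 E=5 D=5 R=8
Draw 1: a1=3.225, a2=0.292, a3=0.816, a4=12.120, a0=16.453; τ=−ln(0.8937)/16.453=0.007 → t=0.007; u2·a0=0.2760·16.453=4.541; a1+…+a3=4.333 < 4.541 ≤ a1+…+a4=16.453 → R4 fires; X=7 Y=5 E=5 D=4 R=10
Draw 2: a1=2.580, a2=0.365, a3=1.020, a4=8.484, a0=12.449; τ=−ln(0.3365)/12.449=0.087 → t=0.094; u2·a0=0.9507·12.449=11.835; a1+…+a3=3.965 < 11.835 ≤ a1+…+a4=12.449 → R4 fires; X=6 Y=6 E=5 D=3 R=12
Draw 3: a1=1.935, a2=0.438, a3=1.224, a4=5.454, a0=9.051; τ=−ln(0.8329)/9.051=0.020 → t=0.115; u2·a0=0.7039·9.051=6.371; a1+…+a3=3.597 < 6.371 ≤ a1+…+a4=9.051 → R4 fires; X=5 Y=7 E=5 D=2 R=14
Draw 4: a1=1.290, a2=0.511, a3=1.428, a4=3.030, a0=6.259; τ=−ln(0.9002)/6.259=0.017 → t=0.131; u2·a0=0.1993·6.259=1.247 ≤ a1=1.290 → R1 fires; X=5 Y=7 E=4 D=1 R=15
Draw 5: a1=0.516, a2=0.511, a3=1.428, a4=1.515, a0=3.970; τ=−ln(0.0199)/3.970=0.987 → t=1.118; u2·a0=0.8188·3.970=3.251; a1+…+a3=2.455 < 3.251 ≤ a1+…+a4=3.970 → R4 fires; X=4 Y=8 E=4 D=0 R=17
Draw 6: a1=0.000, a2=0.584, a3=1.632, a4=0.000, a0=2.216; τ=−ln(0.9636)/2.216=0.017 → t=1.135; u2·a0=0.4849·2.216=1.075; a1+a2=0.584 < 1.075 ≤ a1+…+a3=2.216 → R3 fires; X=4 Y=7 E=6 D=0 R=17
Draw 7: a1=0.000, a2=0.511, a3=1.428, a4=0.000, a0=1.939; τ=−ln(0.4538)/1.939=0.407 → t=1.542; u2·a0=0.1470·1.939=0.285; a1=0.000 < 0.285 ≤ a1+a2=0.511 → R2 fires; X=5 Y=8 E=6 D=0 R=17
Draw 8: a1=0.000, a2=0.584, a3=1.632, a4=0.000, a0=2.216; τ=−ln(0.1638)/2.216=0.816 → t=2.359; u2·a0=0.3800·2.216=0.842; a1+a2=0.584 < 0.842 ≤ a1+…+a3=2.216 → R3 fires; X=5 Y=7 E=8 D=0 R=17
Draw 9: a1=0.000, a2=0.511, a3=1.428, a4=0.000, a0=1.939; τ=−ln(0.9042)/1.939=0.052 → t=2.411 > T=2.4: stop.
Read off E at T=2.4: 8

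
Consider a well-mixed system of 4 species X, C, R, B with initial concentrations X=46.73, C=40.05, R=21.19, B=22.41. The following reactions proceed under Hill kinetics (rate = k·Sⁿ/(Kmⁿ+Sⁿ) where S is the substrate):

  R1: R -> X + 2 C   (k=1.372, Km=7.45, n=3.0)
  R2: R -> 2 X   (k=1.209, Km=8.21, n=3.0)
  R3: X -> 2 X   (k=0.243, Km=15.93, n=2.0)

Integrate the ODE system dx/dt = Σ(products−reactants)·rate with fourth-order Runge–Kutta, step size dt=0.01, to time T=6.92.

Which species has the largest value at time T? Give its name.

Dominant species at T: X

RK4 with dt=0.01: 692 steps to T=6.92. Trajectory (selected grid times):
t=0.00: X=46.73 C=40.05 R=21.19 B=22.41
t=0.77: X=49.65 C=42.06 R=19.31 B=22.41
t=1.54: X=52.52 C=44.04 R=17.47 B=22.41
t=2.31: X=55.32 C=45.98 R=15.67 B=22.41
t=3.08: X=58.02 C=47.85 R=13.94 B=22.41
t=3.84: X=60.54 C=49.61 R=12.32 B=22.41
t=4.61: X=62.92 C=51.28 R=10.80 B=22.41
t=5.38: X=65.06 C=52.78 R=9.45 B=22.41
t=6.15: X=66.93 C=54.10 R=8.27 B=22.41
t=6.92: X=68.52 C=55.22 R=7.28 B=22.41
At T=6.92: X=68.52 C=55.22 R=7.28 B=22.41; the largest is X.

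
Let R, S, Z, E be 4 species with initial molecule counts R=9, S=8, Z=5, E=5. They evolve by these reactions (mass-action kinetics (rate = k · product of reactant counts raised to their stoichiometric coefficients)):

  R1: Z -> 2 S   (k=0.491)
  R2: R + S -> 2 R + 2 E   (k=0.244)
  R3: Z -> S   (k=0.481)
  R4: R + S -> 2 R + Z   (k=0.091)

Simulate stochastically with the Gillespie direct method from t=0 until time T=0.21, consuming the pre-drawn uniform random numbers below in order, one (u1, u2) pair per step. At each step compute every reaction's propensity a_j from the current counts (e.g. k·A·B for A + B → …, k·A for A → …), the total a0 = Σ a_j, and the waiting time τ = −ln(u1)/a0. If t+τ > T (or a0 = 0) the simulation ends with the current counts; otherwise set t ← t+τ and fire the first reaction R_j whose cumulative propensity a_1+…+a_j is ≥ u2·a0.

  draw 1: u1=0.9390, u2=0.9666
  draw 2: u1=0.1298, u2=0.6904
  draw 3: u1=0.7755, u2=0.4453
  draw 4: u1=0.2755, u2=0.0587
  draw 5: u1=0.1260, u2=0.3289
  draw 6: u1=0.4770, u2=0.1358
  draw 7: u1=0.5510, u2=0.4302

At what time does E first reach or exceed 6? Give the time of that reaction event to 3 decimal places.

t=0.000: R=9 S=8 Z=5 E=5
Draw 1: a1=2.455, a2=17.568, a3=2.405, a4=6.552, a0=28.980; τ=−ln(0.9390)/28.980=0.002 → t=0.002; u2·a0=0.9666·28.980=28.012; a1+…+a3=22.428 < 28.012 ≤ a1+…+a4=28.980 → R4 fires; R=10 S=7 Z=6 E=5
Draw 2: a1=2.946, a2=17.080, a3=2.886, a4=6.370, a0=29.282; τ=−ln(0.1298)/29.282=0.070 → t=0.072; u2·a0=0.6904·29.282=20.216; a1+a2=20.026 < 20.216 ≤ a1+…+a3=22.912 → R3 fires; R=10 S=8 Z=5 E=5
Draw 3: a1=2.455, a2=19.520, a3=2.405, a4=7.280, a0=31.660; τ=−ln(0.7755)/31.660=0.008 → t=0.080; u2·a0=0.4453·31.660=14.098; a1=2.455 < 14.098 ≤ a1+a2=21.975 → R2 fires; R=11 S=7 Z=5 E=7
Draw 4: a1=2.455, a2=18.788, a3=2.405, a4=7.007, a0=30.655; τ=−ln(0.2755)/30.655=0.042 → t=0.122; u2·a0=0.0587·30.655=1.799 ≤ a1=2.455 → R1 fires; R=11 S=9 Z=4 E=7
Draw 5: a1=1.964, a2=24.156, a3=1.924, a4=9.009, a0=37.053; τ=−ln(0.1260)/37.053=0.056 → t=0.178; u2·a0=0.3289·37.053=12.187; a1=1.964 < 12.187 ≤ a1+a2=26.120 → R2 fires; R=12 S=8 Z=4 E=9
Draw 6: a1=1.964, a2=23.424, a3=1.924, a4=8.736, a0=36.048; τ=−ln(0.4770)/36.048=0.021 → t=0.198; u2·a0=0.1358·36.048=4.895; a1=1.964 < 4.895 ≤ a1+a2=25.388 → R2 fires; R=13 S=7 Z=4 E=11
Draw 7: a1=1.964, a2=22.204, a3=1.924, a4=8.281, a0=34.373; τ=−ln(0.5510)/34.373=0.017 → t=0.216 > T=0.21: stop.
E first becomes ≥ 6 when it reaches 7 at the event at t=0.080.

Threshold first reached at t = 0.080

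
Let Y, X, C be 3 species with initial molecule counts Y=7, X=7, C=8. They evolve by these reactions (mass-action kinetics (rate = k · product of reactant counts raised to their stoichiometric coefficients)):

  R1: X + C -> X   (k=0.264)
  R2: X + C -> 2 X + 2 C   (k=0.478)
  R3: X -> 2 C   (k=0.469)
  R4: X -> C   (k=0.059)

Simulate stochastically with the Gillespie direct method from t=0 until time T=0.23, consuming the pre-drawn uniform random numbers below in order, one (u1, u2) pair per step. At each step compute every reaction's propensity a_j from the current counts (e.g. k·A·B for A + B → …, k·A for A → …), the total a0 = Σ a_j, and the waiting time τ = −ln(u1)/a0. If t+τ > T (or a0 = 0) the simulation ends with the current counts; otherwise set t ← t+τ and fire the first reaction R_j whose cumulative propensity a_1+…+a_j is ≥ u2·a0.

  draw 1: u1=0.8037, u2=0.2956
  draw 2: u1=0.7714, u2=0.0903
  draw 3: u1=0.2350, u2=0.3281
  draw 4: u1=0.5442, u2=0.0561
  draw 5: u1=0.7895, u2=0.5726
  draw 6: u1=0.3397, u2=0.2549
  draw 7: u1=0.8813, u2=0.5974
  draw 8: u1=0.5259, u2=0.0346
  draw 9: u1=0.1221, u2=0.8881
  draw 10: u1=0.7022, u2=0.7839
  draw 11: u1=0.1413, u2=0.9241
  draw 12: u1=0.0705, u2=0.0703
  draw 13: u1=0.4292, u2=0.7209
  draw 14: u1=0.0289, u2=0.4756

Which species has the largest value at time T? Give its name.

Dominant species at T: X

t=0.000: Y=7 X=7 C=8
Draw 1: a1=14.784, a2=26.768, a3=3.283, a4=0.413, a0=45.248; τ=−ln(0.8037)/45.248=0.005 → t=0.005; u2·a0=0.2956·45.248=13.375 ≤ a1=14.784 → R1 fires; Y=7 X=7 C=7
Draw 2: a1=12.936, a2=23.422, a3=3.283, a4=0.413, a0=40.054; τ=−ln(0.7714)/40.054=0.006 → t=0.011; u2·a0=0.0903·40.054=3.617 ≤ a1=12.936 → R1 fires; Y=7 X=7 C=6
Draw 3: a1=11.088, a2=20.076, a3=3.283, a4=0.413, a0=34.860; τ=−ln(0.2350)/34.860=0.042 → t=0.053; u2·a0=0.3281·34.860=11.438; a1=11.088 < 11.438 ≤ a1+a2=31.164 → R2 fires; Y=7 X=8 C=7
Draw 4: a1=14.784, a2=26.768, a3=3.752, a4=0.472, a0=45.776; τ=−ln(0.5442)/45.776=0.013 → t=0.066; u2·a0=0.0561·45.776=2.568 ≤ a1=14.784 → R1 fires; Y=7 X=8 C=6
Draw 5: a1=12.672, a2=22.944, a3=3.752, a4=0.472, a0=39.840; τ=−ln(0.7895)/39.840=0.006 → t=0.072; u2·a0=0.5726·39.840=22.812; a1=12.672 < 22.812 ≤ a1+a2=35.616 → R2 fires; Y=7 X=9 C=7
Draw 6: a1=16.632, a2=30.114, a3=4.221, a4=0.531, a0=51.498; τ=−ln(0.3397)/51.498=0.021 → t=0.093; u2·a0=0.2549·51.498=13.127 ≤ a1=16.632 → R1 fires; Y=7 X=9 C=6
Draw 7: a1=14.256, a2=25.812, a3=4.221, a4=0.531, a0=44.820; τ=−ln(0.8813)/44.820=0.003 → t=0.096; u2·a0=0.5974·44.820=26.775; a1=14.256 < 26.775 ≤ a1+a2=40.068 → R2 fires; Y=7 X=10 C=7
Draw 8: a1=18.480, a2=33.460, a3=4.690, a4=0.590, a0=57.220; τ=−ln(0.5259)/57.220=0.011 → t=0.107; u2·a0=0.0346·57.220=1.980 ≤ a1=18.480 → R1 fires; Y=7 X=10 C=6
Draw 9: a1=15.840, a2=28.680, a3=4.690, a4=0.590, a0=49.800; τ=−ln(0.1221)/49.800=0.042 → t=0.149; u2·a0=0.8881·49.800=44.227; a1=15.840 < 44.227 ≤ a1+a2=44.520 → R2 fires; Y=7 X=11 C=7
Draw 10: a1=20.328, a2=36.806, a3=5.159, a4=0.649, a0=62.942; τ=−ln(0.7022)/62.942=0.006 → t=0.155; u2·a0=0.7839·62.942=49.340; a1=20.328 < 49.340 ≤ a1+a2=57.134 → R2 fires; Y=7 X=12 C=8
Draw 11: a1=25.344, a2=45.888, a3=5.628, a4=0.708, a0=77.568; τ=−ln(0.1413)/77.568=0.025 → t=0.180; u2·a0=0.9241·77.568=71.681; a1+a2=71.232 < 71.681 ≤ a1+…+a3=76.860 → R3 fires; Y=7 X=11 C=10
Draw 12: a1=29.040, a2=52.580, a3=5.159, a4=0.649, a0=87.428; τ=−ln(0.0705)/87.428=0.030 → t=0.210; u2·a0=0.0703·87.428=6.146 ≤ a1=29.040 → R1 fires; Y=7 X=11 C=9
Draw 13: a1=26.136, a2=47.322, a3=5.159, a4=0.649, a0=79.266; τ=−ln(0.4292)/79.266=0.011 → t=0.221; u2·a0=0.7209·79.266=57.143; a1=26.136 < 57.143 ≤ a1+a2=73.458 → R2 fires; Y=7 X=12 C=10
Draw 14: a1=31.680, a2=57.360, a3=5.628, a4=0.708, a0=95.376; τ=−ln(0.0289)/95.376=0.037 → t=0.258 > T=0.23: stop.
At T=0.23: Y=7 X=12 C=10; the largest is X.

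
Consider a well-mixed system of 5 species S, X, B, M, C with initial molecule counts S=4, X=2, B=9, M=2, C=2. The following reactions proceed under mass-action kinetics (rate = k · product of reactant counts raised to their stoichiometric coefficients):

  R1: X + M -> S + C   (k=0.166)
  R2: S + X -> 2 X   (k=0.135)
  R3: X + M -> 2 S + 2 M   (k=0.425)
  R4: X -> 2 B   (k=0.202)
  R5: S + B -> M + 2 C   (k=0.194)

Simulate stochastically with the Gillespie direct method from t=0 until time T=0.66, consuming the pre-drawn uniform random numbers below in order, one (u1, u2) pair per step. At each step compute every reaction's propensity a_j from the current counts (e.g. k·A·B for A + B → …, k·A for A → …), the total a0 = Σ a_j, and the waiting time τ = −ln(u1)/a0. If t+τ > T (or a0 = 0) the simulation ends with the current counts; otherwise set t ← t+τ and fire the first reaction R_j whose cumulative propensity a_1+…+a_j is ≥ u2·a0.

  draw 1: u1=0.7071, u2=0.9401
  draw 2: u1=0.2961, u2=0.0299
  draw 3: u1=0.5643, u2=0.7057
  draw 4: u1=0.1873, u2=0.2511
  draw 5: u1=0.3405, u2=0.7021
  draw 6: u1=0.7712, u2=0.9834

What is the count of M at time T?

M at T = 5

t=0.000: S=4 X=2 B=9 M=2 C=2
Draw 1: a1=0.664, a2=1.080, a3=1.700, a4=0.404, a5=6.984, a0=10.832; τ=−ln(0.7071)/10.832=0.032 → t=0.032; u2·a0=0.9401·10.832=10.183; a1+…+a4=3.848 < 10.183 ≤ a1+…+a5=10.832 → R5 fires; S=3 X=2 B=8 M=3 C=4
Draw 2: a1=0.996, a2=0.810, a3=2.550, a4=0.404, a5=4.656, a0=9.416; τ=−ln(0.2961)/9.416=0.129 → t=0.161; u2·a0=0.0299·9.416=0.282 ≤ a1=0.996 → R1 fires; S=4 X=1 B=8 M=2 C=5
Draw 3: a1=0.332, a2=0.540, a3=0.850, a4=0.202, a5=6.208, a0=8.132; τ=−ln(0.5643)/8.132=0.070 → t=0.232; u2·a0=0.7057·8.132=5.739; a1+…+a4=1.924 < 5.739 ≤ a1+…+a5=8.132 → R5 fires; S=3 X=1 B=7 M=3 C=7
Draw 4: a1=0.498, a2=0.405, a3=1.275, a4=0.202, a5=4.074, a0=6.454; τ=−ln(0.1873)/6.454=0.260 → t=0.491; u2·a0=0.2511·6.454=1.621; a1+a2=0.903 < 1.621 ≤ a1+…+a3=2.178 → R3 fires; S=5 X=0 B=7 M=4 C=7
Draw 5: a1=0.000, a2=0.000, a3=0.000, a4=0.000, a5=6.790, a0=6.790; τ=−ln(0.3405)/6.790=0.159 → t=0.650; u2·a0=0.7021·6.790=4.767; a1+…+a4=0.000 < 4.767 ≤ a1+…+a5=6.790 → R5 fires; S=4 X=0 B=6 M=5 C=9
Draw 6: a1=0.000, a2=0.000, a3=0.000, a4=0.000, a5=4.656, a0=4.656; τ=−ln(0.7712)/4.656=0.056 → t=0.706 > T=0.66: stop.
Read off M at T=0.66: 5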